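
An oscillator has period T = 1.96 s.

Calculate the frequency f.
f = 1/T = 1/1.96 = 0.5102 Hz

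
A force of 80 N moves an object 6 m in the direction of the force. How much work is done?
W = Fd = 80×6 = 480.0 J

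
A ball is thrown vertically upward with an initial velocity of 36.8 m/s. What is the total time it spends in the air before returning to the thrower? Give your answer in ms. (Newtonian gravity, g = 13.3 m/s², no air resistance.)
t_total = 2v₀/g (with unit conversion) = 5534.0 ms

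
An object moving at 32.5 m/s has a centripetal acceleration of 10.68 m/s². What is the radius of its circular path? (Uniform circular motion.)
r = v²/a_c = 32.5²/10.68 = 98.9 m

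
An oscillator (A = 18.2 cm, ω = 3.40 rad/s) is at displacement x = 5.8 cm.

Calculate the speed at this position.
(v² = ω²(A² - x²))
v = ω√(A² − x²) = 3.4×√(0.182² − 0.058²) = 0.5865 m/s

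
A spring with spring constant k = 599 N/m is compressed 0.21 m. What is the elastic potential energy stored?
PE = ½kx² = ½×599×0.21² = 13.21 J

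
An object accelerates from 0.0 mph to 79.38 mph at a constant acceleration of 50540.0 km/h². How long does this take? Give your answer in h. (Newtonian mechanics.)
t = (v - v₀)/a (with unit conversion) = 0.002528 h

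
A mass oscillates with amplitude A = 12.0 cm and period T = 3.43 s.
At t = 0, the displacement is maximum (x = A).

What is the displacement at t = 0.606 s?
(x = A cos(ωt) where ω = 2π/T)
ω = 2π/T = 2π/3.43 = 1.832 rad/s
x = A cos(ωt) = 12.0×cos(1.832×0.606) = 5.335 cm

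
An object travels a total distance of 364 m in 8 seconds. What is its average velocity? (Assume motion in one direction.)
v_avg = Δd / Δt = 364 / 8 = 45.5 m/s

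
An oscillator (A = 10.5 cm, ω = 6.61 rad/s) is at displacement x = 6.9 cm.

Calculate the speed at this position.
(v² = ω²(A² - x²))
v = ω√(A² − x²) = 6.61×√(0.105² − 0.069²) = 0.5232 m/s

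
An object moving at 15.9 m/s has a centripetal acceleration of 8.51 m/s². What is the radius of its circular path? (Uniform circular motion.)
r = v²/a_c = 15.9²/8.51 = 29.71 m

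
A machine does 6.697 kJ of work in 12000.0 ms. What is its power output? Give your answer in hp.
P = W/t = 6697 J / 12 s = 558.1 W = 0.7484 hp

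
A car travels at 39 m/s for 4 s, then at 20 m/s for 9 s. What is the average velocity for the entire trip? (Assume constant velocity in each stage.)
d₁ = v₁t₁ = 39 × 4 = 156 m
d₂ = v₂t₂ = 20 × 9 = 180 m
d_total = 336 m, t_total = 13 s
v_avg = d_total/t_total = 336/13 = 25.85 m/s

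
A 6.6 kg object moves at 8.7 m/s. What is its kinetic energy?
KE = ½mv² = ½×6.6×8.7² = 249.777 J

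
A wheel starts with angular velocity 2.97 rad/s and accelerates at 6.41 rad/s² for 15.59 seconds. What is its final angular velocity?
ω = ω₀ + αt = 2.97 + 6.41 × 15.59 = 102.9 rad/s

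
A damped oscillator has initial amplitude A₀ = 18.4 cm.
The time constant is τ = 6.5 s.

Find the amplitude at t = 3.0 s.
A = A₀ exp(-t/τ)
A = A₀ exp(−t/τ) = 18.4×exp(−3.0/6.5) = 11.6 cm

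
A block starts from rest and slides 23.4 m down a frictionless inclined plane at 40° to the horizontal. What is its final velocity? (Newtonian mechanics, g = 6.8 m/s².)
a = g sin(θ) = 6.8 × sin(40°) = 4.37 m/s²
v = √(2ad) = √(2 × 4.37 × 23.4) = 14.3 m/s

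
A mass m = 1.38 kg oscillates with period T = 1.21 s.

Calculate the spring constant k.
T = 2π√(m/k) → k = m(2π/T)² = 1.38×(2π/1.21)² = 37.21 N/m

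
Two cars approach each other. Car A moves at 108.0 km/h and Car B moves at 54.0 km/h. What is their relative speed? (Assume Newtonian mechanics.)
v_rel = v_A + v_B = 108.0 + 54.0 = 162.0 km/h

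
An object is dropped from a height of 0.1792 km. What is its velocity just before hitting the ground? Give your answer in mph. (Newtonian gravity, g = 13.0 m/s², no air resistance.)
v = √(2gh) (with unit conversion) = 152.7 mph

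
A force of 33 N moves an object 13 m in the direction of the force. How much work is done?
W = Fd = 33×13 = 429.0 J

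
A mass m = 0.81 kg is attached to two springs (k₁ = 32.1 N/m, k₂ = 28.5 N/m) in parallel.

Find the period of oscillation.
k_eq = k₁+k₂ = 60.6 N/m
T = 2π√(m/k_eq) = 2π√(0.81/60.6) = 0.7264 s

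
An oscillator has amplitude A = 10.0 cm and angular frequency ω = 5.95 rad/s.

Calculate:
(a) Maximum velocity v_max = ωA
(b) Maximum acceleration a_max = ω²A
v_max = ωA = 5.95×0.1 = 0.595 m/s
a_max = ω²A = 5.95²×0.1 = 3.54 m/s²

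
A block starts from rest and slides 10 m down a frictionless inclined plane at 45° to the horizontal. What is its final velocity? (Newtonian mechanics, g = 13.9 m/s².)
a = g sin(θ) = 13.9 × sin(45°) = 9.83 m/s²
v = √(2ad) = √(2 × 9.83 × 10) = 14.02 m/s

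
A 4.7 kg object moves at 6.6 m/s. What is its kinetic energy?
KE = ½mv² = ½×4.7×6.6² = 102.366 J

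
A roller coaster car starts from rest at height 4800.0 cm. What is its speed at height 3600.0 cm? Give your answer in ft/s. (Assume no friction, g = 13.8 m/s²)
mgh₁ = ½mv₂² + mgh₂ → v₂ = √(2g(h₁−h₂)) = √(2×13.8×(48−36)) = 18.2 m/s = 59.71 ft/s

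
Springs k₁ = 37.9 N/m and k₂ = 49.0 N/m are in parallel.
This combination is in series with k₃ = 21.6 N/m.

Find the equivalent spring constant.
k₁₂ = k₁ + k₂ = 86.9 N/m (parallel)
1/k_eq = 1/k₁₂ + 1/k₃ → k_eq = 17.3 N/m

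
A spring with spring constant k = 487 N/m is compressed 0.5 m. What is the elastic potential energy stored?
PE = ½kx² = ½×487×0.5² = 60.88 J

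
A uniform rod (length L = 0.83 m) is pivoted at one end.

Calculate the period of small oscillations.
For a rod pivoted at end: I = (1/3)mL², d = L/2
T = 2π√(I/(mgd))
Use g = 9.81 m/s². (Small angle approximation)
I/m = (1/3)L² = 0.2296 m²; d = L/2 = 0.415 m
T = 2π√(I/(mgd)) = 2π√(0.2296/(9.81×0.415)) = 1.492 s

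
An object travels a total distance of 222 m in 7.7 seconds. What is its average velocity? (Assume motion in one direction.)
v_avg = Δd / Δt = 222 / 7.7 = 28.83 m/s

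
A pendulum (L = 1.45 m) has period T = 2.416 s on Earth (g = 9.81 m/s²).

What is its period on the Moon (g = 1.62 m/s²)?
T = 2π√(L/g), so T_moon/T_earth = √(g_earth/g_moon)
T_moon = 2π√(1.45/1.62) = 5.944 s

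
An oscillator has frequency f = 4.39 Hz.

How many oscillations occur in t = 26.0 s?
n = f×t = 4.39×26.0 = 114.1 oscillations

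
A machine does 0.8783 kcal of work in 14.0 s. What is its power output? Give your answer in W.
P = W/t = 3675 J / 14 s = 262.5 W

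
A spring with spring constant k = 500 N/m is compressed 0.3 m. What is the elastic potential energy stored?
PE = ½kx² = ½×500×0.3² = 22.5 J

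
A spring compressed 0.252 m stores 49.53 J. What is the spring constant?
PE = ½kx² → k = 2PE/x² = 2×49.53/0.252² = 1560.0 N/m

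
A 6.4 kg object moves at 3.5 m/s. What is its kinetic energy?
KE = ½mv² = ½×6.4×3.5² = 39.2 J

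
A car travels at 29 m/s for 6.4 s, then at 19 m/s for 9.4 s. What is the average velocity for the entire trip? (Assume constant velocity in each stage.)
d₁ = v₁t₁ = 29 × 6.4 = 185.6 m
d₂ = v₂t₂ = 19 × 9.4 = 178.6 m
d_total = 364.2 m, t_total = 15.8 s
v_avg = d_total/t_total = 364.2/15.8 = 23.05 m/s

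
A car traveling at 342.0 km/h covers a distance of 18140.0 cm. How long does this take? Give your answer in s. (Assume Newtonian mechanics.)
t = d/v (with unit conversion) = 1.909 s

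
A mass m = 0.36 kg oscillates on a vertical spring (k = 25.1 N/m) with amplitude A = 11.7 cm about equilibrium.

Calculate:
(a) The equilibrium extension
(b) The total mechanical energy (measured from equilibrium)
x_eq = mg/k = 0.36×9.81/25.1 = 0.1407 m = 14.07 cm
E = ½kA² = ½×25.1×(0.117)² = 0.1718 J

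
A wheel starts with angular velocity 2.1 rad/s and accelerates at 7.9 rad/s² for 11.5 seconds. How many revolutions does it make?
θ = ω₀t + ½αt² = 2.1×11.5 + ½×7.9×11.5² = 546.54 rad
Revolutions = θ/(2π) = 546.54/(2π) = 86.98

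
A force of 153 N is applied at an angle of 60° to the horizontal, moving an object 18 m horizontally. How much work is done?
W = Fd cosθ = 153×18×cos(60°) = 1377.0 J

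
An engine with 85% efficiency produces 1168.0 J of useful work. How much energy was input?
W_in = W_out/η = 1168.0/0.85 = 1374.1 J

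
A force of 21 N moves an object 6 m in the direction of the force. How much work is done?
W = Fd = 21×6 = 126.0 J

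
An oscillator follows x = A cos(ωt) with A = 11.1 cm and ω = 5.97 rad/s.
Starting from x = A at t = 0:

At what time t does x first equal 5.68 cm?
cos(ωt) = x/A = 5.68/11.1 = 0.5117
ωt = arccos(0.5117) = 1.034 rad
t = 1.034/5.97 = 0.1731 s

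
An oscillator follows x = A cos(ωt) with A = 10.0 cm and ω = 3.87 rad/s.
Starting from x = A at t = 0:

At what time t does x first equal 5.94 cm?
cos(ωt) = x/A = 5.94/10.0 = 0.594
ωt = arccos(0.594) = 0.9348 rad
t = 0.9348/3.87 = 0.2415 s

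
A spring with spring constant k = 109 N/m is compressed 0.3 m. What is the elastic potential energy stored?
PE = ½kx² = ½×109×0.3² = 4.905 J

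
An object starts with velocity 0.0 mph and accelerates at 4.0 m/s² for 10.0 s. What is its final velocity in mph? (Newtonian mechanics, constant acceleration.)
v = v₀ + at (with unit conversion) = 89.48 mph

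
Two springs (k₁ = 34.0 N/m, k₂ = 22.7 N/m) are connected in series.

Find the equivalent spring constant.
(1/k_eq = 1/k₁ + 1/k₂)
1/k_eq = 1/34.0 + 1/22.7 = 0.073465; k_eq = 13.61 N/m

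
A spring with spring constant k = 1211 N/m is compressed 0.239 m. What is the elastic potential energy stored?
PE = ½kx² = ½×1211×0.239² = 34.59 J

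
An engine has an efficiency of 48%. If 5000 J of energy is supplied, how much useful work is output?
W_out = η × W_in = 0.48 × 5000 = 2400.0 J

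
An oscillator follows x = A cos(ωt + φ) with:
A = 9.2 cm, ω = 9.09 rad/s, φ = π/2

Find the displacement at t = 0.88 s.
x = A cos(ωt + φ) = 9.2×cos(9.09×0.88 + π/2) = -9.103 cm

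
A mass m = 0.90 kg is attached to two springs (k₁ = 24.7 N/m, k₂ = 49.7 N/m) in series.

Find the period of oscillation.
k_eq = k₁k₂/(k₁+k₂) = 16.5 N/m
T = 2π√(m/k_eq) = 2π√(0.9/16.5) = 1.467 s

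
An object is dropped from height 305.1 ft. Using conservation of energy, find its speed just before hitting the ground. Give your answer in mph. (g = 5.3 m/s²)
mgh = ½mv² → v = √(2gh) = √(2×5.3×92.99) = 31.4 m/s = 70.23 mph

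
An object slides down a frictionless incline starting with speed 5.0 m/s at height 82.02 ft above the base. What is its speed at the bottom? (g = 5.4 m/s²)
½mv₀² + mgh = ½mv² → v = √(v₀² + 2gh) = √(5² + 2×5.4×25) = 17.18 m/s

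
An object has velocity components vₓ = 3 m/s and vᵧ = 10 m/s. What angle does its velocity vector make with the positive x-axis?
θ = arctan(vᵧ/vₓ) = arctan(10/3) = 73.3°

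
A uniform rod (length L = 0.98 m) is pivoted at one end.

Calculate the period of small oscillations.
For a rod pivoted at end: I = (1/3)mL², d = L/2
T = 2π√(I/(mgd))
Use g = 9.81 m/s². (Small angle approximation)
I/m = (1/3)L² = 0.3201 m²; d = L/2 = 0.49 m
T = 2π√(I/(mgd)) = 2π√(0.3201/(9.81×0.49)) = 1.621 s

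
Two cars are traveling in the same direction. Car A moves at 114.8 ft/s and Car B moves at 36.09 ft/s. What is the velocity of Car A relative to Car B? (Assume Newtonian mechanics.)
v_rel = v_A - v_B = 114.8 - 36.09 = 78.71 ft/s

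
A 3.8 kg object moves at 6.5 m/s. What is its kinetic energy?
KE = ½mv² = ½×3.8×6.5² = 80.275 J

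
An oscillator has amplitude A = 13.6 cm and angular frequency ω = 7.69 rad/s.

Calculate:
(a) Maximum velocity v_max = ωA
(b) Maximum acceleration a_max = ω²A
v_max = ωA = 7.69×0.136 = 1.046 m/s
a_max = ω²A = 7.69²×0.136 = 8.043 m/s²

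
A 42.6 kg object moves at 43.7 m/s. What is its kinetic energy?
KE = ½mv² = ½×42.6×43.7² = 40676.4 J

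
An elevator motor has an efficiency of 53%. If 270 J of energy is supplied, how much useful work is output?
W_out = η × W_in = 0.53 × 270 = 143.1 J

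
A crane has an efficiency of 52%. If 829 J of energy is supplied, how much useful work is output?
W_out = η × W_in = 0.52 × 829 = 431.08 J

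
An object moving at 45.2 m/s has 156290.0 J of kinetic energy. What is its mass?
KE = ½mv² → m = 2KE/v² = 2×156290.0/45.2² = 153.0 kg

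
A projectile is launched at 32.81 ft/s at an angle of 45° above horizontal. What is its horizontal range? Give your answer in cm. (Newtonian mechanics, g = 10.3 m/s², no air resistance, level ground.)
R = v₀² sin(2θ) / g (with unit conversion) = 971.0 cm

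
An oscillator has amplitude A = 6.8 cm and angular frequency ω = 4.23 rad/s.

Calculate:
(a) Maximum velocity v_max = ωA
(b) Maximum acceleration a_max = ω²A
v_max = ωA = 4.23×0.068 = 0.2876 m/s
a_max = ω²A = 4.23²×0.068 = 1.217 m/s²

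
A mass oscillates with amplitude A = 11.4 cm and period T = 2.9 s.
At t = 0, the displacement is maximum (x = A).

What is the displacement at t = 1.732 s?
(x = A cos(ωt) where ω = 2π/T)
ω = 2π/T = 2π/2.9 = 2.167 rad/s
x = A cos(ωt) = 11.4×cos(2.167×1.732) = -9.338 cm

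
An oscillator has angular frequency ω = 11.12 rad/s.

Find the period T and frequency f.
T = 2π/ω = 2π/11.12 = 0.565 s; f = ω/2π = 1.77 Hz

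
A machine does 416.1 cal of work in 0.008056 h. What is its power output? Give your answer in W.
P = W/t = 1741 J / 29 s = 60.03 W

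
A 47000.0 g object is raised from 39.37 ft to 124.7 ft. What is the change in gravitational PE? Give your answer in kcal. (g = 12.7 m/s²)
ΔPE = mg(h₂ − h₁) = 47 kg × 12.7 m/s² × (38.01 − 12) m = 1.552e+04 J = 3.71 kcal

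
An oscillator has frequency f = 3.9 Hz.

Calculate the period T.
T = 1/f = 1/3.9 = 0.2564 s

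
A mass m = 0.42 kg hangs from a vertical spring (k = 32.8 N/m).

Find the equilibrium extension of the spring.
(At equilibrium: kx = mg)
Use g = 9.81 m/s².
x_eq = mg/k = 0.42×9.81/32.8 = 0.1256 m = 12.56 cm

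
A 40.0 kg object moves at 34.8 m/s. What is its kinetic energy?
KE = ½mv² = ½×40.0×34.8² = 24220.8 J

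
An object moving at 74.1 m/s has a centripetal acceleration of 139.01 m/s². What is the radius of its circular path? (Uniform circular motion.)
r = v²/a_c = 74.1²/139.01 = 39.5 m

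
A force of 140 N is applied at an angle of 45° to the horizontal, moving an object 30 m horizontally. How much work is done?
W = Fd cosθ = 140×30×cos(45°) = 2969.8 J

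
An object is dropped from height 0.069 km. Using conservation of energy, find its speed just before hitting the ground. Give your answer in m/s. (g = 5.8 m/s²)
mgh = ½mv² → v = √(2gh) = √(2×5.8×69) = 28.29 m/s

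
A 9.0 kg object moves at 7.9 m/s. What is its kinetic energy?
KE = ½mv² = ½×9.0×7.9² = 280.845 J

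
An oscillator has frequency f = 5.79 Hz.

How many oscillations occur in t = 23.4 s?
n = f×t = 5.79×23.4 = 135.5 oscillations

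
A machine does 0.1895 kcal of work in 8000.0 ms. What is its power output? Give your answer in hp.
P = W/t = 792.9 J / 8 s = 99.11 W = 0.1329 hp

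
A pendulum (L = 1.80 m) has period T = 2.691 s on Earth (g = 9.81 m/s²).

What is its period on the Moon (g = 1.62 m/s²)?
T = 2π√(L/g), so T_moon/T_earth = √(g_earth/g_moon)
T_moon = 2π√(1.8/1.62) = 6.623 s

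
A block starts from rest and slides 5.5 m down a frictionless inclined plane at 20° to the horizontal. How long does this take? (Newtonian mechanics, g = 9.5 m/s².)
a = g sin(θ) = 9.5 × sin(20°) = 3.25 m/s²
t = √(2d/a) = √(2 × 5.5 / 3.25) = 1.84 s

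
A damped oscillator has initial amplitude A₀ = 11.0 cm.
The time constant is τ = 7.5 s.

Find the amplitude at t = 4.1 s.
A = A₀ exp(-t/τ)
A = A₀ exp(−t/τ) = 11.0×exp(−4.1/7.5) = 6.368 cm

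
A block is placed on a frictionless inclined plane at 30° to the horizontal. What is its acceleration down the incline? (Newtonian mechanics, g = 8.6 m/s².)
a = g sin(θ) = 8.6 × sin(30°) = 8.6 × 0.5 = 4.3 m/s²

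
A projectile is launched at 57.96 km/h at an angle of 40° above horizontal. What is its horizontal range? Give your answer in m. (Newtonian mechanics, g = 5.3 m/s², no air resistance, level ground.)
R = v₀² sin(2θ) / g (with unit conversion) = 48.16 m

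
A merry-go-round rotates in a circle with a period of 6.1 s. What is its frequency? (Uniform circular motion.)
f = 1/T = 1/6.1 = 0.1639 Hz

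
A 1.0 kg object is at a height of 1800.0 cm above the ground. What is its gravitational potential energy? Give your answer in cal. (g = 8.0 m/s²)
PE = mgh = 1 kg × 8.0 m/s² × 18 m = 144 J = 34.42 cal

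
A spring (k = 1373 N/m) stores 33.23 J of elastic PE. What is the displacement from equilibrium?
PE = ½kx² → x = √(2PE/k) = √(2×33.23/1373) = 0.22 m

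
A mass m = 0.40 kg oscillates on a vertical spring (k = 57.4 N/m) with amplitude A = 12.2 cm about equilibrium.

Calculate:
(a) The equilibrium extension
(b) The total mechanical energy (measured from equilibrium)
x_eq = mg/k = 0.4×9.81/57.4 = 0.06836 m = 6.836 cm
E = ½kA² = ½×57.4×(0.122)² = 0.4272 J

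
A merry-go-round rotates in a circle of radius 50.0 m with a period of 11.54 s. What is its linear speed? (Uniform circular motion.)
v = 2πr/T = 2π×50.0/11.54 = 27.22 m/s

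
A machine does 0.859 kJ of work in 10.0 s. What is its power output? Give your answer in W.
P = W/t = 859 J / 10 s = 85.9 W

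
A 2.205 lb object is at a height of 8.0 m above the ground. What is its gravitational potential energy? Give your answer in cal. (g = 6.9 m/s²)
PE = mgh = 1 kg × 6.9 m/s² × 8 m = 55.21 J = 13.2 cal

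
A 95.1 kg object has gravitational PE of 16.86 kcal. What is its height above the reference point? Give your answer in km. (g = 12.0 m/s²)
PE = mgh → h = PE/(mg) = 7.054e+04 J / (95.1 kg × 12.0 m/s²) = 61.81 m = 0.06181 km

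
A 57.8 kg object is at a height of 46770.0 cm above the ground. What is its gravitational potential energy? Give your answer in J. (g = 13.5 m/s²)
PE = mgh = 57.8 kg × 13.5 m/s² × 467.7 m = 3.649e+05 J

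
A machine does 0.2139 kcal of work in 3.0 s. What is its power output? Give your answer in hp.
P = W/t = 895 J / 3 s = 298.3 W = 0.4001 hp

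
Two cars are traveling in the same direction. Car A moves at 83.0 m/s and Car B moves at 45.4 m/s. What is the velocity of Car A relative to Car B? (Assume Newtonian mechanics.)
v_rel = v_A - v_B = 83.0 - 45.4 = 37.6 m/s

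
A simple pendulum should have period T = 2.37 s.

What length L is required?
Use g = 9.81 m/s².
T = 2π√(L/g) → L = g(T/2π)² = 9.81×(2.37/2π)² = 1.396 m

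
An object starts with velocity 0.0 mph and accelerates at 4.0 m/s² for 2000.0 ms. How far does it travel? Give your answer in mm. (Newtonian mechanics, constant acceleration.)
d = v₀t + ½at² (with unit conversion) = 8000.0 mm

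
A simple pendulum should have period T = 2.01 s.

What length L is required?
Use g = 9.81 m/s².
T = 2π√(L/g) → L = g(T/2π)² = 9.81×(2.01/2π)² = 1.004 m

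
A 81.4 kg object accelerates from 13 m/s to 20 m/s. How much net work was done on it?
W_net = ΔKE = ½m(v₂² − v₁²) = ½×81.4×(20² − 13²) = 9401.7 J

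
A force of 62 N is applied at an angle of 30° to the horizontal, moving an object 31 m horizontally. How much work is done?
W = Fd cosθ = 62×31×cos(30°) = 1664.5 J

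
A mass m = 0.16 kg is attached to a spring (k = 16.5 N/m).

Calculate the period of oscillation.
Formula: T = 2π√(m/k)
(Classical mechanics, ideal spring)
T = 2π√(m/k) = 2π√(0.16/16.5) = 0.6187 s; f = 1/T = 1.616 Hz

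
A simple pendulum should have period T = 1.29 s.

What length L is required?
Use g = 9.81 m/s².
T = 2π√(L/g) → L = g(T/2π)² = 9.81×(1.29/2π)² = 0.4135 m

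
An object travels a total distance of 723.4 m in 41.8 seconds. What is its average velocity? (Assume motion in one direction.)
v_avg = Δd / Δt = 723.4 / 41.8 = 17.31 m/s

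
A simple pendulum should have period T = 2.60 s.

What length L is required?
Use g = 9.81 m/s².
T = 2π√(L/g) → L = g(T/2π)² = 9.81×(2.6/2π)² = 1.68 m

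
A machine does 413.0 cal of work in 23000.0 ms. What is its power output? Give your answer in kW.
P = W/t = 1728 J / 23 s = 75.13 W = 0.07513 kW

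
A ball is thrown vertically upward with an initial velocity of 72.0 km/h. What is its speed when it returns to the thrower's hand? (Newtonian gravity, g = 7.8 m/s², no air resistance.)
By conservation of energy, the ball returns at the same speed = 72.0 km/h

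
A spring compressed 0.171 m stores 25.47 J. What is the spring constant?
PE = ½kx² → k = 2PE/x² = 2×25.47/0.171² = 1742.0 N/m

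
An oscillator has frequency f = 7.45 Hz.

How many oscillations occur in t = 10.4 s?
n = f×t = 7.45×10.4 = 77.48 oscillations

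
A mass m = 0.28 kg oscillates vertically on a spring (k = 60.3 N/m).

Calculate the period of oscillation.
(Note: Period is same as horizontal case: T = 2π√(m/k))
T = 2π√(m/k) = 2π√(0.28/60.3) = 0.4282 s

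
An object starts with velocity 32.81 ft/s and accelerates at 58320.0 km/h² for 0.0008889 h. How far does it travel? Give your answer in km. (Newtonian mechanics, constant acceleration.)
d = v₀t + ½at² (with unit conversion) = 0.05504 km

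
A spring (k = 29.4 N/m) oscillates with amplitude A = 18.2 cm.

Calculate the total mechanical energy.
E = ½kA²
E = ½kA² = ½×29.4×(0.182)² = 0.4869 J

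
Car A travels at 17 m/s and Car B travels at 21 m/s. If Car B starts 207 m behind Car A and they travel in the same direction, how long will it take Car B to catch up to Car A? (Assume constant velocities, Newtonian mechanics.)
Relative speed: v_rel = 21 - 17 = 4 m/s
Time to catch: t = d₀/v_rel = 207/4 = 51.75 s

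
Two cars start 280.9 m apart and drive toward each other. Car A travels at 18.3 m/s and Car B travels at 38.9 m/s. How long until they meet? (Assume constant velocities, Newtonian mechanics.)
Combined speed: v_combined = 18.3 + 38.9 = 57.2 m/s
Time to meet: t = d/57.2 = 280.9/57.2 = 4.91 s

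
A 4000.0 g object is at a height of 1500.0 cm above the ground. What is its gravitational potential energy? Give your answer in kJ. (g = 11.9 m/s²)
PE = mgh = 4 kg × 11.9 m/s² × 15 m = 714 J = 0.714 kJ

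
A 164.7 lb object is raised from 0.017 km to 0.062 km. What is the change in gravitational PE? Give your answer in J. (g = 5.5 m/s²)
ΔPE = mg(h₂ − h₁) = 74.71 kg × 5.5 m/s² × (62 − 17) m = 1.849e+04 J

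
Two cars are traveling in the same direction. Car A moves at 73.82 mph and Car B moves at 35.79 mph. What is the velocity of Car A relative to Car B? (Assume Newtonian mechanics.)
v_rel = v_A - v_B = 73.82 - 35.79 = 38.03 mph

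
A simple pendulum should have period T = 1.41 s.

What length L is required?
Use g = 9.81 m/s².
T = 2π√(L/g) → L = g(T/2π)² = 9.81×(1.41/2π)² = 0.494 m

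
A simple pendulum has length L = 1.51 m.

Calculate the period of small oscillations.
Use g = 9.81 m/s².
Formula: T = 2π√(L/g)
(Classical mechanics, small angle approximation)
T = 2π√(L/g) = 2π√(1.51/9.81) = 2.465 s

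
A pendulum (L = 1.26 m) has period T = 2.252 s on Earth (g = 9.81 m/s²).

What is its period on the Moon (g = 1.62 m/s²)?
T = 2π√(L/g), so T_moon/T_earth = √(g_earth/g_moon)
T_moon = 2π√(1.26/1.62) = 5.541 s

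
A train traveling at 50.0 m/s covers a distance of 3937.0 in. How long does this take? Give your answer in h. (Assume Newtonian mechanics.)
t = d/v (with unit conversion) = 0.0005556 h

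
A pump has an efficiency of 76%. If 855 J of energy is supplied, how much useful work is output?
W_out = η × W_in = 0.76 × 855 = 649.8 J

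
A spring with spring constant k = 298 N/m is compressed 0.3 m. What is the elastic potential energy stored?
PE = ½kx² = ½×298×0.3² = 13.41 J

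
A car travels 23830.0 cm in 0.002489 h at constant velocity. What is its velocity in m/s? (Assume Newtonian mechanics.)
v = d/t (with unit conversion) = 26.59 m/s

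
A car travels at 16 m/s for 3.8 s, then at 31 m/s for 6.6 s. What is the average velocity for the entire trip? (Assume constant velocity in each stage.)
d₁ = v₁t₁ = 16 × 3.8 = 60.8 m
d₂ = v₂t₂ = 31 × 6.6 = 204.6 m
d_total = 265.4 m, t_total = 10.4 s
v_avg = d_total/t_total = 265.4/10.4 = 25.52 m/s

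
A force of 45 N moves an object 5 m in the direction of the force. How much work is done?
W = Fd = 45×5 = 225.0 J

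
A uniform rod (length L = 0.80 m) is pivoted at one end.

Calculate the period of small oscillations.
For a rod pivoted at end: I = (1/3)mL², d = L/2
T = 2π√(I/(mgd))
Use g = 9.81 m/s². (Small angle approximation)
I/m = (1/3)L² = 0.2133 m²; d = L/2 = 0.4 m
T = 2π√(I/(mgd)) = 2π√(0.2133/(9.81×0.4)) = 1.465 s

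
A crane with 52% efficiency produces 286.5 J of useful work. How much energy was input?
W_in = W_out/η = 286.5/0.52 = 550.96 J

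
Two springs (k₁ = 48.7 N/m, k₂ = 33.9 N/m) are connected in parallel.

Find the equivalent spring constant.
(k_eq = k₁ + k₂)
k_eq = k₁ + k₂ = 48.7 + 33.9 = 82.6 N/m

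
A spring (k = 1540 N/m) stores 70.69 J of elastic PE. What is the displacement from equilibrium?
PE = ½kx² → x = √(2PE/k) = √(2×70.69/1540) = 0.303 m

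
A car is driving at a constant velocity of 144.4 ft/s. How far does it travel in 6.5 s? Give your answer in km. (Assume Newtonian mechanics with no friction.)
d = vt (with unit conversion) = 0.2861 km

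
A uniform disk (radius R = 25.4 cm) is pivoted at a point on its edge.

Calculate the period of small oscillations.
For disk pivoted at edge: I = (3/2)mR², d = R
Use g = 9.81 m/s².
I/m = (3/2)R² = 0.09677 m²; d = R = 0.254 m
T = 2π√((3/2)R²/(gR)) = 2π√(3R/(2g)) = 1.238 s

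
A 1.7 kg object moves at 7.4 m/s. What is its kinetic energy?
KE = ½mv² = ½×1.7×7.4² = 46.546 J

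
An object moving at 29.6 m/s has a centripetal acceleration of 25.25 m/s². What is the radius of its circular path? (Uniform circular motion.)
r = v²/a_c = 29.6²/25.25 = 34.7 m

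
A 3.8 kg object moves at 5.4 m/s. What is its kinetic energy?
KE = ½mv² = ½×3.8×5.4² = 55.404 J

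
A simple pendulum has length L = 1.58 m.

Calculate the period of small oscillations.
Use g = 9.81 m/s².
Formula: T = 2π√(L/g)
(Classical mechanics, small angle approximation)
T = 2π√(L/g) = 2π√(1.58/9.81) = 2.522 s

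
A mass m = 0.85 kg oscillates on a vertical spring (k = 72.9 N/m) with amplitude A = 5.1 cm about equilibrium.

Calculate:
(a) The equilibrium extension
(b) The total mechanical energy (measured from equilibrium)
x_eq = mg/k = 0.85×9.81/72.9 = 0.1144 m = 11.44 cm
E = ½kA² = ½×72.9×(0.051)² = 0.09481 J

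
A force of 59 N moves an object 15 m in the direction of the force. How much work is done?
W = Fd = 59×15 = 885.0 J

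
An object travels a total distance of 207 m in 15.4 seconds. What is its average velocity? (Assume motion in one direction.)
v_avg = Δd / Δt = 207 / 15.4 = 13.44 m/s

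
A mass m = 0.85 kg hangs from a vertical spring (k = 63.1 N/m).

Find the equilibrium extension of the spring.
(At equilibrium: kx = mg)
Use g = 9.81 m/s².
x_eq = mg/k = 0.85×9.81/63.1 = 0.1321 m = 13.21 cm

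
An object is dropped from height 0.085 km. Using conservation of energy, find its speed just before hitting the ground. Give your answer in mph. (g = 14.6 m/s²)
mgh = ½mv² → v = √(2gh) = √(2×14.6×85) = 49.82 m/s = 111.4 mph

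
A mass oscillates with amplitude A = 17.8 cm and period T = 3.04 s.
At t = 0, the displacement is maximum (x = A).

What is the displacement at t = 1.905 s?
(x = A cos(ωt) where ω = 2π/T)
ω = 2π/T = 2π/3.04 = 2.067 rad/s
x = A cos(ωt) = 17.8×cos(2.067×1.905) = -12.46 cm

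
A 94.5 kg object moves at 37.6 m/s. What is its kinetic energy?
KE = ½mv² = ½×94.5×37.6² = 66800.16 J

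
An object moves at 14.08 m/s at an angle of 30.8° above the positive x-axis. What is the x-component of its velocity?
vₓ = v cos(θ) = 14.08 × cos(30.8°) = 12.09 m/s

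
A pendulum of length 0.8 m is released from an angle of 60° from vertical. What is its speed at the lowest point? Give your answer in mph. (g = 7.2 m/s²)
h = L(1 − cosθ) = 0.8×(1 − cos60°) = 0.4 m
v = √(2gh) = √(2×7.2×0.4) = 2.4 m/s = 5.369 mph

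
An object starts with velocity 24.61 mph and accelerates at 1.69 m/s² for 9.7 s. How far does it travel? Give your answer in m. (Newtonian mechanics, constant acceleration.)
d = v₀t + ½at² (with unit conversion) = 186.2 m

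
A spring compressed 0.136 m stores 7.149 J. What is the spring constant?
PE = ½kx² → k = 2PE/x² = 2×7.149/0.136² = 773.0 N/m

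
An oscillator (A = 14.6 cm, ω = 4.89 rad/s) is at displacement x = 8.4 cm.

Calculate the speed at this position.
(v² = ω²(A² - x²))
v = ω√(A² − x²) = 4.89×√(0.146² − 0.084²) = 0.5839 m/s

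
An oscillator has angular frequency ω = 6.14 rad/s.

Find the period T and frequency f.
T = 2π/ω = 2π/6.14 = 1.023 s; f = ω/2π = 0.9772 Hz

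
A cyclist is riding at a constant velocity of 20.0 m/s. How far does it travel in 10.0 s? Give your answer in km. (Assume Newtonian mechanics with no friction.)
d = vt (with unit conversion) = 0.2 km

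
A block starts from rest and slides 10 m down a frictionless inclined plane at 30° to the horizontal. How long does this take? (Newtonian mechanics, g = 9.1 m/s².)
a = g sin(θ) = 9.1 × sin(30°) = 4.55 m/s²
t = √(2d/a) = √(2 × 10 / 4.55) = 2.1 s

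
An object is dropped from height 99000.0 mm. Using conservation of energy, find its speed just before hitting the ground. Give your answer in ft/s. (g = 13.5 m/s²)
mgh = ½mv² → v = √(2gh) = √(2×13.5×99) = 51.7 m/s = 169.6 ft/s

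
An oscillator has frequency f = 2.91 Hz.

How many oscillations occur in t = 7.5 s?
n = f×t = 2.91×7.5 = 21.83 oscillations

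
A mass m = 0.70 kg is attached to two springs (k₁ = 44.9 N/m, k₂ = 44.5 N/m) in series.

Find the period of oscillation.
k_eq = k₁k₂/(k₁+k₂) = 22.35 N/m
T = 2π√(m/k_eq) = 2π√(0.7/22.35) = 1.112 s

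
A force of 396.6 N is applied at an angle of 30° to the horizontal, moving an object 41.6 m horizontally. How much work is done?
W = Fd cosθ = 396.6×41.6×cos(30°) = 14288.0 J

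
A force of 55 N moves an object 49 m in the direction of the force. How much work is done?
W = Fd = 55×49 = 2695.0 J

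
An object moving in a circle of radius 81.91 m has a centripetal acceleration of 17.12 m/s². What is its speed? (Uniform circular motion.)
v = √(a_c × r) = √(17.12 × 81.91) = 37.45 m/s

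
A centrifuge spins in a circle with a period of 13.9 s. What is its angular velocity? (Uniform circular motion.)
ω = 2π/T = 2π/13.9 = 0.452 rad/s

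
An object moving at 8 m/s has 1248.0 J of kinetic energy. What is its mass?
KE = ½mv² → m = 2KE/v² = 2×1248.0/8² = 39.0 kg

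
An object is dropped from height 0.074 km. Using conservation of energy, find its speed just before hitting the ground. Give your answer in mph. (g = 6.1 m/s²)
mgh = ½mv² → v = √(2gh) = √(2×6.1×74) = 30.05 m/s = 67.21 mph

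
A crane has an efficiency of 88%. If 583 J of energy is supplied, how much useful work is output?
W_out = η × W_in = 0.88 × 583 = 513.04 J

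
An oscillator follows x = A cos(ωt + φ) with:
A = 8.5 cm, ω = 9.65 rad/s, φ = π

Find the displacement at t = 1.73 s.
x = A cos(ωt + φ) = 8.5×cos(9.65×1.73 + π) = 4.688 cm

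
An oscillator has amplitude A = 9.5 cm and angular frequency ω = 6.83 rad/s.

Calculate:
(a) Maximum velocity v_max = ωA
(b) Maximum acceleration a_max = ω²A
v_max = ωA = 6.83×0.095 = 0.6489 m/s
a_max = ω²A = 6.83²×0.095 = 4.432 m/s²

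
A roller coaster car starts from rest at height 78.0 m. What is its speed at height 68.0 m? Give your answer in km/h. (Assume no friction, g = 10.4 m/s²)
mgh₁ = ½mv₂² + mgh₂ → v₂ = √(2g(h₁−h₂)) = √(2×10.4×(78−68)) = 14.42 m/s = 51.92 km/h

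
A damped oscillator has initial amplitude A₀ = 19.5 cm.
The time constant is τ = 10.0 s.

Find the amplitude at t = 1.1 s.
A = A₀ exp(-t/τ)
A = A₀ exp(−t/τ) = 19.5×exp(−1.1/10.0) = 17.47 cm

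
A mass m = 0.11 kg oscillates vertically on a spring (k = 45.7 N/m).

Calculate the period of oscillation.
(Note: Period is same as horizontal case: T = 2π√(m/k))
T = 2π√(m/k) = 2π√(0.11/45.7) = 0.3083 s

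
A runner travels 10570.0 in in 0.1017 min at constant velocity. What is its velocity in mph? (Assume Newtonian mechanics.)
v = d/t (with unit conversion) = 98.42 mph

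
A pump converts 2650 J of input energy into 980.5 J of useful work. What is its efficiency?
η = W_out/W_in = 980.5/2650 = 0.37 = 37.0%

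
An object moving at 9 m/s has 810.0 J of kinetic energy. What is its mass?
KE = ½mv² → m = 2KE/v² = 2×810.0/9² = 20.0 kg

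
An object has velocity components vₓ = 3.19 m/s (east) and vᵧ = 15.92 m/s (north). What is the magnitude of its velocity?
|v| = √(vₓ² + vᵧ²) = √(3.19² + 15.92²) = √(263.623) = 16.24 m/s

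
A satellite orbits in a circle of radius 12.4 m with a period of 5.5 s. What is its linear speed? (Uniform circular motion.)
v = 2πr/T = 2π×12.4/5.5 = 14.17 m/s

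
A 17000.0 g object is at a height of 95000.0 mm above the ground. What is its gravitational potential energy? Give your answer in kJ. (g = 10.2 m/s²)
PE = mgh = 17 kg × 10.2 m/s² × 95 m = 1.647e+04 J = 16.47 kJ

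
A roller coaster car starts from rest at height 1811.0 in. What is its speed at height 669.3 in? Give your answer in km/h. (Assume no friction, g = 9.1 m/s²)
mgh₁ = ½mv₂² + mgh₂ → v₂ = √(2g(h₁−h₂)) = √(2×9.1×(46−17)) = 22.97 m/s = 82.7 km/h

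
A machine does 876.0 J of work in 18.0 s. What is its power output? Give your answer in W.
P = W/t = 876 J / 18 s = 48.67 W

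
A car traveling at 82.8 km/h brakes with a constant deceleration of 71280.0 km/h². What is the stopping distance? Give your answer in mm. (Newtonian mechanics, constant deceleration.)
d = v₀² / (2a) (with unit conversion) = 48090.0 mm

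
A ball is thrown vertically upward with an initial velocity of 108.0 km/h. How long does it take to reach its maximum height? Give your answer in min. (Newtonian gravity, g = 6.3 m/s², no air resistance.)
t_up = v₀/g (with unit conversion) = 0.07937 min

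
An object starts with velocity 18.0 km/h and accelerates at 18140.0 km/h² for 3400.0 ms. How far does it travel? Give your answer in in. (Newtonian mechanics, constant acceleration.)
d = v₀t + ½at² (with unit conversion) = 987.8 in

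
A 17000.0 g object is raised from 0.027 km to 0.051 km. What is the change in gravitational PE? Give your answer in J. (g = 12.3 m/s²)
ΔPE = mg(h₂ − h₁) = 17 kg × 12.3 m/s² × (51 − 27) m = 5018 J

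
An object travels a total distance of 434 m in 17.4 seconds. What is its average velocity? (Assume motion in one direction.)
v_avg = Δd / Δt = 434 / 17.4 = 24.94 m/s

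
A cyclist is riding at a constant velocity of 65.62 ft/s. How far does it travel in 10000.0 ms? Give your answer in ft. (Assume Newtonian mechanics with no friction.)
d = vt (with unit conversion) = 656.2 ft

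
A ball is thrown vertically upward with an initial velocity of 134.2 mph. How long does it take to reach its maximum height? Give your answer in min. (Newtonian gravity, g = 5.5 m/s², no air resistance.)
t_up = v₀/g (with unit conversion) = 0.1818 min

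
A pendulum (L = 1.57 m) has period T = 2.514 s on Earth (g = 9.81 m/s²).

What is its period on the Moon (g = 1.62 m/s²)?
T = 2π√(L/g), so T_moon/T_earth = √(g_earth/g_moon)
T_moon = 2π√(1.57/1.62) = 6.185 s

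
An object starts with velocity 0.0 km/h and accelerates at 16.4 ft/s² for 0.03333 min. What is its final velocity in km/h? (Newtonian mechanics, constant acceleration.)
v = v₀ + at (with unit conversion) = 35.99 km/h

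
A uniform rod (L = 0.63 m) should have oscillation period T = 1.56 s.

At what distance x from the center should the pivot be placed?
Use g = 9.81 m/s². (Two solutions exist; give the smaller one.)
T = 2π√((L²/12 + x²)/(gx)). Let c = T²g/(4π²) = 0.6047.
x² − cx + L²/12 = 0 → x = (c − √(c² − L²/3))/2 = 0.06081 m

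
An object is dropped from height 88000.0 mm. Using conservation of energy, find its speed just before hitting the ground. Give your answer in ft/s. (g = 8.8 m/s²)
mgh = ½mv² → v = √(2gh) = √(2×8.8×88) = 39.35 m/s = 129.1 ft/s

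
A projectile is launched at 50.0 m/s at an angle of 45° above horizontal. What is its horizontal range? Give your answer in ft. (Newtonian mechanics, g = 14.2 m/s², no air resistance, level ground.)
R = v₀² sin(2θ) / g (with unit conversion) = 577.6 ft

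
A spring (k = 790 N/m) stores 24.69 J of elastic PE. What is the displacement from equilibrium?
PE = ½kx² → x = √(2PE/k) = √(2×24.69/790) = 0.25 m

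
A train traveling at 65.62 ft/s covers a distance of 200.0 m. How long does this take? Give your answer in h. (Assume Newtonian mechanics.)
t = d/v (with unit conversion) = 0.002778 h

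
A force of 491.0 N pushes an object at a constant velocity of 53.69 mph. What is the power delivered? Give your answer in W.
P = Fv = 491 N × 24 m/s = 1.178e+04 W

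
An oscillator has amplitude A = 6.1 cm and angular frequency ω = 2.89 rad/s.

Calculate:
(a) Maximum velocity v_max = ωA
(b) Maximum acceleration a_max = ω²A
v_max = ωA = 2.89×0.061 = 0.1763 m/s
a_max = ω²A = 2.89²×0.061 = 0.5095 m/s²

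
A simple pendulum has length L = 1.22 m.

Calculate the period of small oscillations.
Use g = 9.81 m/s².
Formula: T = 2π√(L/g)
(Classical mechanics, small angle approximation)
T = 2π√(L/g) = 2π√(1.22/9.81) = 2.216 s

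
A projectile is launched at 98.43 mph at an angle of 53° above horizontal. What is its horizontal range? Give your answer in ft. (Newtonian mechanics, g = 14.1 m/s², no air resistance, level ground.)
R = v₀² sin(2θ) / g (with unit conversion) = 433.1 ft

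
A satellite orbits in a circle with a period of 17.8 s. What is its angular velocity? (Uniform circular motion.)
ω = 2π/T = 2π/17.8 = 0.353 rad/s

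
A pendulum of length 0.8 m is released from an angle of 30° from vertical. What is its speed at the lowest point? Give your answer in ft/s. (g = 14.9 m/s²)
h = L(1 − cosθ) = 0.8×(1 − cos30°) = 0.1072 m
v = √(2gh) = √(2×14.9×0.1072) = 1.787 m/s = 5.863 ft/s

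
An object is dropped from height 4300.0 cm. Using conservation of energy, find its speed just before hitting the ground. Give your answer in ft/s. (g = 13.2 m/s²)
mgh = ½mv² → v = √(2gh) = √(2×13.2×43) = 33.69 m/s = 110.5 ft/s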